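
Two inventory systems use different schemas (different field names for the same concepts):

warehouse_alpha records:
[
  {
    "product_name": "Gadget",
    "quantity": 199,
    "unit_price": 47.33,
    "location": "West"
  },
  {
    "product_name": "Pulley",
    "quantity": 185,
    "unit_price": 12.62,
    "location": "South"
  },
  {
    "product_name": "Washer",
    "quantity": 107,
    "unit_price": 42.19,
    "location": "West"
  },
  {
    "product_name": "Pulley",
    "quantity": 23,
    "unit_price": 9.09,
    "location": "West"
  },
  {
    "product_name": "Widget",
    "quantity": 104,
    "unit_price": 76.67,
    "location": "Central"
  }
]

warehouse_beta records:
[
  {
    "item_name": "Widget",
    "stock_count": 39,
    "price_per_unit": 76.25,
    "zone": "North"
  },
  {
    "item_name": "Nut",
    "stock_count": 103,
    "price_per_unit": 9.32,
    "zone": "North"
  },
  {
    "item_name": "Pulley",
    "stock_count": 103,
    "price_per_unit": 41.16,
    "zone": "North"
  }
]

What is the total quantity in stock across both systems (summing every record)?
863

To reconcile these schemas, identify the field holding the quantity in stock in each system:
1. In warehouse_alpha it is "quantity"
2. In warehouse_beta it is "stock_count"

From warehouse_alpha: 199 + 185 + 107 + 23 + 104 = 618
From warehouse_beta: 39 + 103 + 103 = 245

Total: 618 + 245 = 863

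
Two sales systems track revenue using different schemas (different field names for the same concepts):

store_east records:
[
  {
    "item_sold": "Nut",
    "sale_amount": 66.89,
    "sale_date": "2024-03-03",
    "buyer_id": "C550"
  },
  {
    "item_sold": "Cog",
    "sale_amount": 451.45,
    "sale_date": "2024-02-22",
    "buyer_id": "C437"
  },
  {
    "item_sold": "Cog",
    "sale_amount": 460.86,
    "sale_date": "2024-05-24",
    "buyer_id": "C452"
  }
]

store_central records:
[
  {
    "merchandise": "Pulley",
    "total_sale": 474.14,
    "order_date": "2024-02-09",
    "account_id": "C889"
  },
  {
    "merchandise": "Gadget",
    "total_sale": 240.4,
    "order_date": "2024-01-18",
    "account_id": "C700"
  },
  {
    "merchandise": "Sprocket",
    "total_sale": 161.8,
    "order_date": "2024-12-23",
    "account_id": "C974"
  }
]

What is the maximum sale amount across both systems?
474.14

Reconcile: "sale_amount" (store_east) = "total_sale" (store_central) = sale amount

Maximum in store_east: 460.86
Maximum in store_central: 474.14

Overall maximum: max(460.86, 474.14) = 474.14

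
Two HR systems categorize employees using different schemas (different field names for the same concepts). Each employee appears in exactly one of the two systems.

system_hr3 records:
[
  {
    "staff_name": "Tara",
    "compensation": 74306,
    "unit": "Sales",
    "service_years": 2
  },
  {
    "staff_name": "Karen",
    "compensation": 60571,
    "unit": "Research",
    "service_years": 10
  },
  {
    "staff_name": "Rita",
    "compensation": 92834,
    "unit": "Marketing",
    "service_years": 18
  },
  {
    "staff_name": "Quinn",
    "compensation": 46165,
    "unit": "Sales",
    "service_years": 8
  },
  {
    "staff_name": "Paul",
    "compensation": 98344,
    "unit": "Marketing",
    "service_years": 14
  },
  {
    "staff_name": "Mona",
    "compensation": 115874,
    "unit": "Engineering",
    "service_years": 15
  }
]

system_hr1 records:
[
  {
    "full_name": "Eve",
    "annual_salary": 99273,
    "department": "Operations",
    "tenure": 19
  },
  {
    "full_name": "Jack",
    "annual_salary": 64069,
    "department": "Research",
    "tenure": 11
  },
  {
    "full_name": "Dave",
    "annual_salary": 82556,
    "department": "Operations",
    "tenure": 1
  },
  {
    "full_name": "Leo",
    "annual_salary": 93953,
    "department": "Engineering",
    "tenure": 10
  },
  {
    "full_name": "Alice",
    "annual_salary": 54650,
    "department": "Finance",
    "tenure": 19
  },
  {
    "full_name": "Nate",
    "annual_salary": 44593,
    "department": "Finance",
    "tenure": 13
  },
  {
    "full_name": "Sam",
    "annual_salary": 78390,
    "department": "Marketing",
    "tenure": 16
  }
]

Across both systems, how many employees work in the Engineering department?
2

Schema mapping: "unit" (system_hr3) = "department" (system_hr1) = department

Engineering employees in system_hr3: 1
Engineering employees in system_hr1: 1

Total in Engineering: 1 + 1 = 2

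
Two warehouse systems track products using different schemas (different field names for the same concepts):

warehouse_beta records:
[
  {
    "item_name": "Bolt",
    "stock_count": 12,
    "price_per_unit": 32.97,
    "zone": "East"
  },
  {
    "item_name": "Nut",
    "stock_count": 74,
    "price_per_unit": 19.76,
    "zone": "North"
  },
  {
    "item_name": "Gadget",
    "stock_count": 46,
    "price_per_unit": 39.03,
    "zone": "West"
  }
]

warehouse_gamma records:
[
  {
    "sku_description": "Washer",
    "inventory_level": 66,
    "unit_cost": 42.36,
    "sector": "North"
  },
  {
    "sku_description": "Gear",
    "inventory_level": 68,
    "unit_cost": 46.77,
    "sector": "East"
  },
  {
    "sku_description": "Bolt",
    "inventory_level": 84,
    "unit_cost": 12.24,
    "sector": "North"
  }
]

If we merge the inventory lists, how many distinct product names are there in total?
5

Schema mapping: "item_name" (warehouse_beta) = "sku_description" (warehouse_gamma) = product name

Products in warehouse_beta: ['Bolt', 'Gadget', 'Nut']
Products in warehouse_gamma: ['Bolt', 'Gear', 'Washer']

Union (unique products): ['Bolt', 'Gadget', 'Gear', 'Nut', 'Washer']
Count: 5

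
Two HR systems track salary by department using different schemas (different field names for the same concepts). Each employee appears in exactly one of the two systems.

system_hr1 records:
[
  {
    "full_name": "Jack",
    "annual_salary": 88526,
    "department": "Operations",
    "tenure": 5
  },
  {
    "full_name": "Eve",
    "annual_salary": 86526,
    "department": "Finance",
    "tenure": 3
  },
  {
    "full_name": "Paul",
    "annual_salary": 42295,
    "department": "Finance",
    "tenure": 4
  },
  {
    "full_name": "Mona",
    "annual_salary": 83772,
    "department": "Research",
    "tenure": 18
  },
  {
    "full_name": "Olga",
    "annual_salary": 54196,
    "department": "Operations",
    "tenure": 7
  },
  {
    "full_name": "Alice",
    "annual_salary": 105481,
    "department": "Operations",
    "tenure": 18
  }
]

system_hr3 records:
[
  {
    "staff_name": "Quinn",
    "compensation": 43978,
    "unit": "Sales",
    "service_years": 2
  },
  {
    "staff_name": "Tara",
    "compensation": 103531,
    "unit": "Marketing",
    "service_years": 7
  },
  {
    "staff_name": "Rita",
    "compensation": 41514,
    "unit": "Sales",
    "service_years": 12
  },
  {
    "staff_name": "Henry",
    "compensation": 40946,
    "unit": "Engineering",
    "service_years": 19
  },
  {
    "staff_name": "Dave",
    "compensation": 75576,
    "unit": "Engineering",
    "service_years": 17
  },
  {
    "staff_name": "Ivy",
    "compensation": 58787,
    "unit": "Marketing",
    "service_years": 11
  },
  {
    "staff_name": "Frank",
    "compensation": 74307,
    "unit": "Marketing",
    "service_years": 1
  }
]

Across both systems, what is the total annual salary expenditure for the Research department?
83772

Schema mappings:
- "department" (system_hr1) = "unit" (system_hr3) = department
- "annual_salary" (system_hr1) = "compensation" (system_hr3) = salary

Research salaries from system_hr1: 83772
Research salaries from system_hr3: 0

Total: 83772 + 0 = 83772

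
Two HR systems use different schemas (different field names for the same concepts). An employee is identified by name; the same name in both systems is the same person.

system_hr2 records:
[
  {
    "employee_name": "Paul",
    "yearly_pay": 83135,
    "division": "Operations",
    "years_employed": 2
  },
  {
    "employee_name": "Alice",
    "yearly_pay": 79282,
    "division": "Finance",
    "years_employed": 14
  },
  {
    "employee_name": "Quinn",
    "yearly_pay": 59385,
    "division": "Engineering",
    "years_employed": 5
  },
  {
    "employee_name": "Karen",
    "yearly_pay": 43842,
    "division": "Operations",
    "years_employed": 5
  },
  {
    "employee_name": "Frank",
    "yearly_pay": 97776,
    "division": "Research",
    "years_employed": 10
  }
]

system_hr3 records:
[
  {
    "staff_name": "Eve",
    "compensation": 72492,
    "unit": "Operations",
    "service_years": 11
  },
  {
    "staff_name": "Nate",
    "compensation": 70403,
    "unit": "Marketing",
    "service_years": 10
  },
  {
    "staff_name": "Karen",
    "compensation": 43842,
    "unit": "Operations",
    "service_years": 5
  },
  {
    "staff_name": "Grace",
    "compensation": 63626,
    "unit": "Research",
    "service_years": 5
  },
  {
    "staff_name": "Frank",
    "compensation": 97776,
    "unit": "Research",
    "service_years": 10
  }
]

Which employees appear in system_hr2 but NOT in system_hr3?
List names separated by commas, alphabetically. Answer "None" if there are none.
Alice, Paul, Quinn

Schema mapping: "employee_name" (system_hr2) = "staff_name" (system_hr3) = employee name

Names in system_hr2: ['Alice', 'Frank', 'Karen', 'Paul', 'Quinn']
Names in system_hr3: ['Eve', 'Frank', 'Grace', 'Karen', 'Nate']

In system_hr2 but not system_hr3: ['Alice', 'Paul', 'Quinn']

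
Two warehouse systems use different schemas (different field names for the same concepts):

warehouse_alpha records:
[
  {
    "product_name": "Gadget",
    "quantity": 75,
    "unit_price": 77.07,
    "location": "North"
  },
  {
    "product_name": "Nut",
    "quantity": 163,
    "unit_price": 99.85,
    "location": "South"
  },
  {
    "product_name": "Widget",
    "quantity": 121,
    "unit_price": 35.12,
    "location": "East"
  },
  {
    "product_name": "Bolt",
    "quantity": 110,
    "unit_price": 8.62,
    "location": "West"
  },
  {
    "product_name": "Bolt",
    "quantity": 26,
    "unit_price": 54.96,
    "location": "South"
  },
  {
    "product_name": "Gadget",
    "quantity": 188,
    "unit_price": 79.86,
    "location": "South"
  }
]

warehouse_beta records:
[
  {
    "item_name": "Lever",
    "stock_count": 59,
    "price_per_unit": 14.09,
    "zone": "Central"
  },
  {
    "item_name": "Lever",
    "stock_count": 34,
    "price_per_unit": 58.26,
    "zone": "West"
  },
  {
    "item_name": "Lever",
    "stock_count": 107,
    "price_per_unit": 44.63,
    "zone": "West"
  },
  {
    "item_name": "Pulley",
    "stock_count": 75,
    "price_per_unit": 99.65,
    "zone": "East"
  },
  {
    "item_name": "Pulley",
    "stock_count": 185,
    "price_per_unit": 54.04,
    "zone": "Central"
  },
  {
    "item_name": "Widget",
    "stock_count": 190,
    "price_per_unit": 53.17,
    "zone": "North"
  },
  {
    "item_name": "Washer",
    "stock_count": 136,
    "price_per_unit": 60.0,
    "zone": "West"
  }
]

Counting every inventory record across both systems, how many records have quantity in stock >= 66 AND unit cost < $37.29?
2

Schema mappings:
- "quantity" (warehouse_alpha) = "stock_count" (warehouse_beta) = quantity
- "unit_price" (warehouse_alpha) = "price_per_unit" (warehouse_beta) = unit cost

Records meeting both conditions in warehouse_alpha: 2
Records meeting both conditions in warehouse_beta: 0

Total: 2 + 0 = 2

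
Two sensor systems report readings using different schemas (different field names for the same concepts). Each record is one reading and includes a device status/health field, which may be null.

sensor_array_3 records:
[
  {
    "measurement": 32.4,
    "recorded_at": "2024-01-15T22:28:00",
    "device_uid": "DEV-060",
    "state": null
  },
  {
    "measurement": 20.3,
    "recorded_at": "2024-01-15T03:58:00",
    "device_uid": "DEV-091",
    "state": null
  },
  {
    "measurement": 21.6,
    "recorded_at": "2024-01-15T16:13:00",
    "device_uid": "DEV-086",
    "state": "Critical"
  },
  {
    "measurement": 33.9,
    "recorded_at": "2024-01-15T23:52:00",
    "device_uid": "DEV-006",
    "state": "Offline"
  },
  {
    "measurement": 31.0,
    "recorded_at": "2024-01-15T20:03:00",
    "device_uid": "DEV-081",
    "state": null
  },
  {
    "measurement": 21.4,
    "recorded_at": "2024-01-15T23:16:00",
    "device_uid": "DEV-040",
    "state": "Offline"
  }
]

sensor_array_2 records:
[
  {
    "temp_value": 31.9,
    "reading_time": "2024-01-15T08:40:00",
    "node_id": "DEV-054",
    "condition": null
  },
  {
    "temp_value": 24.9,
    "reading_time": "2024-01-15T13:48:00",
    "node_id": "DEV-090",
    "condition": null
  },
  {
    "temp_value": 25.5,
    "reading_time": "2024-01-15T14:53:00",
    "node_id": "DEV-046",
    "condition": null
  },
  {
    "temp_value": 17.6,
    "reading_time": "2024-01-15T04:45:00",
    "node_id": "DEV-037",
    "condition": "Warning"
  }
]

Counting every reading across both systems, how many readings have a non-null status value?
4

Schema mapping: "state" (sensor_array_3) = "condition" (sensor_array_2) = status

Non-null in sensor_array_3: 3
Non-null in sensor_array_2: 1

Total non-null: 3 + 1 = 4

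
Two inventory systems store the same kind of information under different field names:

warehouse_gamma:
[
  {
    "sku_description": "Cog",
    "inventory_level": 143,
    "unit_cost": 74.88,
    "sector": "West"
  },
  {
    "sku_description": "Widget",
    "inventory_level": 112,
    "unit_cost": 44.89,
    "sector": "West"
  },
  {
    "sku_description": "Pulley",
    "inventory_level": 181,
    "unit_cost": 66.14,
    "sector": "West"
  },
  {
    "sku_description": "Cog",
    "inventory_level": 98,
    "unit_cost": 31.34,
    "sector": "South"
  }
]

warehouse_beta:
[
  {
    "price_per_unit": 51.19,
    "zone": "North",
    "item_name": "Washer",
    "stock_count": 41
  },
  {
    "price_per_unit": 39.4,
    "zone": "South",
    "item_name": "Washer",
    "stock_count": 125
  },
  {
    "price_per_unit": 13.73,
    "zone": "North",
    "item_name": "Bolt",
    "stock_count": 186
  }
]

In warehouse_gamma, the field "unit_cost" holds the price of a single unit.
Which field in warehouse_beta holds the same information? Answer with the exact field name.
price_per_unit

In warehouse_gamma, "unit_cost" holds the price of a single unit.
The fields in warehouse_beta are: "price_per_unit", "zone", "item_name", "stock_count".
"price_per_unit" is the match: the name refers to the same concept and its values are decimal currency amounts (e.g. 51.19, 39.4).
The other fields ("zone", "item_name", "stock_count") hold different kinds of data.

So "unit_cost" in warehouse_gamma corresponds to "price_per_unit" in warehouse_beta.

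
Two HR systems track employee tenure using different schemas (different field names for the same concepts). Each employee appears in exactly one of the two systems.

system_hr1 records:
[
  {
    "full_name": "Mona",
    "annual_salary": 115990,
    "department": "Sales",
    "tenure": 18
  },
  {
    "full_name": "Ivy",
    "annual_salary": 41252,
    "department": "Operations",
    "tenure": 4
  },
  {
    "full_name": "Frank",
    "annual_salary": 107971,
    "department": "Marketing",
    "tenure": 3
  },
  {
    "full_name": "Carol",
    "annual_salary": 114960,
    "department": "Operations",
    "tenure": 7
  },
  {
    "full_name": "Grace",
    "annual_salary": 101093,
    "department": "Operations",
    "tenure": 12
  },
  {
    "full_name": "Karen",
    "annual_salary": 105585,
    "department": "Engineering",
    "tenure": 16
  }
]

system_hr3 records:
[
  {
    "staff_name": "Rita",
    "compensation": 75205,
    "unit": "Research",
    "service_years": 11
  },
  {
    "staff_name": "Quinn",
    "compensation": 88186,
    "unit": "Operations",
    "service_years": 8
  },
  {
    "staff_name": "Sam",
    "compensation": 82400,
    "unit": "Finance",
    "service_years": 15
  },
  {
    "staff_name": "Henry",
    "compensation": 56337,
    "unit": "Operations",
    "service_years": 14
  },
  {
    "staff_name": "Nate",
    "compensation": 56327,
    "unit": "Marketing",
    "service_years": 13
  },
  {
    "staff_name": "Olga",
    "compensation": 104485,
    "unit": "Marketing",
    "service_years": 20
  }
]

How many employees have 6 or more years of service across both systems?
10

Reconcile schemas: "tenure" (system_hr1) = "service_years" (system_hr3) = years of service

From system_hr1: 4 employees with >= 6 years
From system_hr3: 6 employees with >= 6 years

Total: 4 + 6 = 10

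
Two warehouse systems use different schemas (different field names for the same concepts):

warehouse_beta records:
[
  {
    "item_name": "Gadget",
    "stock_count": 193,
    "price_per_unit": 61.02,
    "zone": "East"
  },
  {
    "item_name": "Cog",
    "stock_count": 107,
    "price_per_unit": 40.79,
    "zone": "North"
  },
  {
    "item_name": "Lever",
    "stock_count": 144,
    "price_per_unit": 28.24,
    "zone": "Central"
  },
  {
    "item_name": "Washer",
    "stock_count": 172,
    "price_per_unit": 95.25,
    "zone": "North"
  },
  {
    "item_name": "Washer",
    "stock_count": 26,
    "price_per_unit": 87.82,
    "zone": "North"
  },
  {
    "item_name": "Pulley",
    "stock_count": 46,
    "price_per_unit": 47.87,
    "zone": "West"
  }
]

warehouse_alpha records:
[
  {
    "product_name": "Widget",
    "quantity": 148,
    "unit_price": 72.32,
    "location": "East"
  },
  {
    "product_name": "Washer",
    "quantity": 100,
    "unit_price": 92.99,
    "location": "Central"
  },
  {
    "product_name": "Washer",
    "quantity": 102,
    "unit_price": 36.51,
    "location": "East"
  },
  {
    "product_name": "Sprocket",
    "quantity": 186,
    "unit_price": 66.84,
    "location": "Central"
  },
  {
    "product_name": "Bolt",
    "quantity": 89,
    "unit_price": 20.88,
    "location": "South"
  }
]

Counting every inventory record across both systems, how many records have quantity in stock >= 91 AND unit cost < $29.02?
1

Schema mappings:
- "stock_count" (warehouse_beta) = "quantity" (warehouse_alpha) = quantity
- "price_per_unit" (warehouse_beta) = "unit_price" (warehouse_alpha) = unit cost

Records meeting both conditions in warehouse_beta: 1
Records meeting both conditions in warehouse_alpha: 0

Total: 1 + 0 = 1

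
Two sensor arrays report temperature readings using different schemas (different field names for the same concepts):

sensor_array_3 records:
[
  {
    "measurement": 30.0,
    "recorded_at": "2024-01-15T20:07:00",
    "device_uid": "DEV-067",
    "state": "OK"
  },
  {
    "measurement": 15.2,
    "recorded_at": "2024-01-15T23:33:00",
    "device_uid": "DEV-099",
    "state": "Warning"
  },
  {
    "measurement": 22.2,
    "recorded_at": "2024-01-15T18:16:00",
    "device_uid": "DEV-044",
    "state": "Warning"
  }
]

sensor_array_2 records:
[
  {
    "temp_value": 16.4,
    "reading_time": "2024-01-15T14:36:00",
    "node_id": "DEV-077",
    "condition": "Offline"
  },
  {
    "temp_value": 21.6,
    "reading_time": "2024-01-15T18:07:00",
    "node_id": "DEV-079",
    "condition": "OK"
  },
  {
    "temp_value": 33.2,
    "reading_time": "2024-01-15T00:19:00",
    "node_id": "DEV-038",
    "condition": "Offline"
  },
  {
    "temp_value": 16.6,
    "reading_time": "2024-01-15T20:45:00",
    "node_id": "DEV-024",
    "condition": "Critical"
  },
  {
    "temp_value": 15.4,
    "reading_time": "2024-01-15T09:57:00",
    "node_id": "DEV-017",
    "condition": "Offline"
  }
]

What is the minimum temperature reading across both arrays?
15.2

Schema mapping: "measurement" (sensor_array_3) = "temp_value" (sensor_array_2) = temperature reading

Minimum in sensor_array_3: 15.2
Minimum in sensor_array_2: 15.4

Overall minimum: min(15.2, 15.4) = 15.2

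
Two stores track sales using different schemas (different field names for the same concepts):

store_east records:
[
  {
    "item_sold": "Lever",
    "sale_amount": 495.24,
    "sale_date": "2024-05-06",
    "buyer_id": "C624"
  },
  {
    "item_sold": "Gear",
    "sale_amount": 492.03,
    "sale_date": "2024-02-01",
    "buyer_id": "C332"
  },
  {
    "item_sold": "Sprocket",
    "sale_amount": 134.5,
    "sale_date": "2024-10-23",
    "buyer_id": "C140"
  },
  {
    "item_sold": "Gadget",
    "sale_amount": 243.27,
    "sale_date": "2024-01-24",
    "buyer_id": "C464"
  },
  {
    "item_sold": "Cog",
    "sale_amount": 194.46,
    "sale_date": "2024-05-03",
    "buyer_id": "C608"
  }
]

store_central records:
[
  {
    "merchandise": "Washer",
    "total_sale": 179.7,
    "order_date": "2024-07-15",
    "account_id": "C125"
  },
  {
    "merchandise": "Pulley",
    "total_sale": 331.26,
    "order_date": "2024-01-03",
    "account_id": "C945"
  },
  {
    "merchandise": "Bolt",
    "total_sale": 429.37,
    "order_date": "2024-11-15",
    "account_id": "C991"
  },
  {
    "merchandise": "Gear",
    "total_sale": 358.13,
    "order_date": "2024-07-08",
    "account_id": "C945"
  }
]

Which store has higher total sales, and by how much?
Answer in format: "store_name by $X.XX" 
store_east by $261.04

Schema mapping: "sale_amount" (store_east) = "total_sale" (store_central) = sale amount

Total for store_east: 1559.50
Total for store_central: 1298.46

Difference: |1559.50 - 1298.46| = 261.04
store_east has higher sales by $261.04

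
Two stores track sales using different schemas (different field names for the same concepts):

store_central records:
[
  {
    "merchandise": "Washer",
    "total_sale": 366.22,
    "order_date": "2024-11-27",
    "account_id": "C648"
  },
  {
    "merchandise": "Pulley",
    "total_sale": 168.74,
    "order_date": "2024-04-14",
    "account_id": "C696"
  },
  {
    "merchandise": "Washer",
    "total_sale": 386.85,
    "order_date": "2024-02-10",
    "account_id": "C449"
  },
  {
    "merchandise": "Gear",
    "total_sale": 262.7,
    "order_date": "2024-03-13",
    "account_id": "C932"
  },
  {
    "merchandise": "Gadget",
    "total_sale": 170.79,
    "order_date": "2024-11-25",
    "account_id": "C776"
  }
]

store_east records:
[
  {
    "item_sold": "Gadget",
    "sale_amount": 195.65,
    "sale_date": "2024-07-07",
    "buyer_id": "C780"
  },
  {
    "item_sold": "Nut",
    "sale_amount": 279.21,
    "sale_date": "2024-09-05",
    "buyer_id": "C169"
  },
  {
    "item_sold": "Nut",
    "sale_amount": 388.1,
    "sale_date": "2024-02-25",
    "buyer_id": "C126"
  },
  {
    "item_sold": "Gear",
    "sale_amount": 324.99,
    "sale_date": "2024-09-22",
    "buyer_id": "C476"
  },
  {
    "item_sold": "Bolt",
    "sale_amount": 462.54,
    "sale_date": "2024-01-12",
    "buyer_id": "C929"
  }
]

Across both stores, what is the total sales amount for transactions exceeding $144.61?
3005.79

Schema mapping: "total_sale" (store_central) = "sale_amount" (store_east) = sale amount

Sum of sales > $144.61 in store_central: 1355.3
Sum of sales > $144.61 in store_east: 1650.49

Total: 1355.3 + 1650.49 = 3005.79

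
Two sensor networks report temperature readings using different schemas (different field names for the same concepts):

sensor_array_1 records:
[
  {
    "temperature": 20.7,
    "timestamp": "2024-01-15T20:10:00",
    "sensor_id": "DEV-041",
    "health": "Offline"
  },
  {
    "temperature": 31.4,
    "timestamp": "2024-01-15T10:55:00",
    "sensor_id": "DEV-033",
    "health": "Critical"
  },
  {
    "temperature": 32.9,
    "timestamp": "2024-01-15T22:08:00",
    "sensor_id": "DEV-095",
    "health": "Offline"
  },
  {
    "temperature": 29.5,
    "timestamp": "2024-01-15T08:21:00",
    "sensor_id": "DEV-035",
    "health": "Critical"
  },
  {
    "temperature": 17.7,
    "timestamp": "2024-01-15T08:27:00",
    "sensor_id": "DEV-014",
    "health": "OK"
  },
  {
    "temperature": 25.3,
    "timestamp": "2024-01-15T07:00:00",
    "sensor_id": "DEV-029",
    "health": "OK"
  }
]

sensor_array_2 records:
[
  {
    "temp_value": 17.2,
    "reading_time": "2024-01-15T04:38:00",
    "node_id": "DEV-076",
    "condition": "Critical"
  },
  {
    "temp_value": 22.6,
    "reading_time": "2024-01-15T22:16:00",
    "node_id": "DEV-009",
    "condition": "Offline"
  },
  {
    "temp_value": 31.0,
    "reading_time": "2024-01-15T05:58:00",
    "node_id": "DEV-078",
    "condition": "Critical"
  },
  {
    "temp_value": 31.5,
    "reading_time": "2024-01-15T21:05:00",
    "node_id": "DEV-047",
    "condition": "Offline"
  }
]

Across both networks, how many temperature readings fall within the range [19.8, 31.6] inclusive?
7

Schema mapping: "temperature" (sensor_array_1) = "temp_value" (sensor_array_2) = temperature

Readings in [19.8, 31.6] from sensor_array_1: 4
Readings in [19.8, 31.6] from sensor_array_2: 3

Total count: 4 + 3 = 7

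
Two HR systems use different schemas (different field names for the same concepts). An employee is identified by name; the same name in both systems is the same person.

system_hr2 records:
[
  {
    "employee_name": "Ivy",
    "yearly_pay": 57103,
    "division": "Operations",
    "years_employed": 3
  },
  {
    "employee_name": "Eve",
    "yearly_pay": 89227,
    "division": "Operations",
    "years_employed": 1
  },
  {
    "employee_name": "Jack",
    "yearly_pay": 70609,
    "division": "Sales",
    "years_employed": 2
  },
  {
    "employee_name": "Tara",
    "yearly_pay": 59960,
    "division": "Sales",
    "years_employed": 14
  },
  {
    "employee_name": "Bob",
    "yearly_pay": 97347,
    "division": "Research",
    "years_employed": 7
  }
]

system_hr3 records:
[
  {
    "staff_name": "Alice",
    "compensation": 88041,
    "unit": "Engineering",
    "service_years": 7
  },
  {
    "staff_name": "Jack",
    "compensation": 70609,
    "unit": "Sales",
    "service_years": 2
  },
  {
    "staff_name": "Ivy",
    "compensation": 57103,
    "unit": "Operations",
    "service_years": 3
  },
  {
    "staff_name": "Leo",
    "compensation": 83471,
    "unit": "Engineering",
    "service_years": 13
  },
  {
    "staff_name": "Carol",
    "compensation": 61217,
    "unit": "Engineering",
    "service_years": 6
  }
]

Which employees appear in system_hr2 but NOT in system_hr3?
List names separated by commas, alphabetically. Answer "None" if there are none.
Bob, Eve, Tara

Schema mapping: "employee_name" (system_hr2) = "staff_name" (system_hr3) = employee name

Names in system_hr2: ['Bob', 'Eve', 'Ivy', 'Jack', 'Tara']
Names in system_hr3: ['Alice', 'Carol', 'Ivy', 'Jack', 'Leo']

In system_hr2 but not system_hr3: ['Bob', 'Eve', 'Tara']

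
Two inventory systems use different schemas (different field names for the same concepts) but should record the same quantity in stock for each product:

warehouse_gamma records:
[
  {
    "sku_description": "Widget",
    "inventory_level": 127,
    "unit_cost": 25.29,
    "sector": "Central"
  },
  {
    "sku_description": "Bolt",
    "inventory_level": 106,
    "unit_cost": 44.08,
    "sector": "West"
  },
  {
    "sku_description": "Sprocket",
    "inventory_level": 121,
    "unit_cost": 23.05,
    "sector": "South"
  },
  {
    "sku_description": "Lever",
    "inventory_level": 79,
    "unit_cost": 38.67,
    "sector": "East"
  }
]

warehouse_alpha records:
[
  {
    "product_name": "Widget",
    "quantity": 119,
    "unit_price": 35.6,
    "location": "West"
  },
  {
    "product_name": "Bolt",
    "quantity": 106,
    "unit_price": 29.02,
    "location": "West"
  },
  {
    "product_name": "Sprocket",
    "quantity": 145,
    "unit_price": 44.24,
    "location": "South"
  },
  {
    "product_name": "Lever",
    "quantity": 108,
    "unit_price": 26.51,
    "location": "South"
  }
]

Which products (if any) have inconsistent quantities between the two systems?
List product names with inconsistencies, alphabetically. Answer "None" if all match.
Lever, Sprocket, Widget

Schema mappings:
- "sku_description" (warehouse_gamma) = "product_name" (warehouse_alpha) = product name
- "inventory_level" (warehouse_gamma) = "quantity" (warehouse_alpha) = quantity

Comparison:
  Widget: 127 vs 119 - MISMATCH
  Bolt: 106 vs 106 - MATCH
  Sprocket: 121 vs 145 - MISMATCH
  Lever: 79 vs 108 - MISMATCH

Products with inconsistencies: Lever, Sprocket, Widget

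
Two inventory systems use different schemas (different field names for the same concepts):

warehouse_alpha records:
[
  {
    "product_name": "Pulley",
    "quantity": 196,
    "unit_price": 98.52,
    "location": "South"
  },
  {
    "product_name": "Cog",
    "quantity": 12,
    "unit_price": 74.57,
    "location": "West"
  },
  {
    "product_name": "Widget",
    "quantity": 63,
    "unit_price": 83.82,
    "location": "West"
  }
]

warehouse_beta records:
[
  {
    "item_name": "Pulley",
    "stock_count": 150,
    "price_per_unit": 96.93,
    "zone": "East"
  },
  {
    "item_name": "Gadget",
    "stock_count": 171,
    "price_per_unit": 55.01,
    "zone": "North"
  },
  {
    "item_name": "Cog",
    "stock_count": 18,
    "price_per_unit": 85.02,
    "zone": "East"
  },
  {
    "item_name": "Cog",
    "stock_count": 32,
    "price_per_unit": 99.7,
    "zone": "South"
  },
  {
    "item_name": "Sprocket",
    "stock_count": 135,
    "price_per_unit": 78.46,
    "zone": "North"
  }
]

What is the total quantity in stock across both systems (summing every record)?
777

To reconcile these schemas, identify the field holding the quantity in stock in each system:
1. In warehouse_alpha it is "quantity"
2. In warehouse_beta it is "stock_count"

From warehouse_alpha: 196 + 12 + 63 = 271
From warehouse_beta: 150 + 171 + 18 + 32 + 135 = 506

Total: 271 + 506 = 777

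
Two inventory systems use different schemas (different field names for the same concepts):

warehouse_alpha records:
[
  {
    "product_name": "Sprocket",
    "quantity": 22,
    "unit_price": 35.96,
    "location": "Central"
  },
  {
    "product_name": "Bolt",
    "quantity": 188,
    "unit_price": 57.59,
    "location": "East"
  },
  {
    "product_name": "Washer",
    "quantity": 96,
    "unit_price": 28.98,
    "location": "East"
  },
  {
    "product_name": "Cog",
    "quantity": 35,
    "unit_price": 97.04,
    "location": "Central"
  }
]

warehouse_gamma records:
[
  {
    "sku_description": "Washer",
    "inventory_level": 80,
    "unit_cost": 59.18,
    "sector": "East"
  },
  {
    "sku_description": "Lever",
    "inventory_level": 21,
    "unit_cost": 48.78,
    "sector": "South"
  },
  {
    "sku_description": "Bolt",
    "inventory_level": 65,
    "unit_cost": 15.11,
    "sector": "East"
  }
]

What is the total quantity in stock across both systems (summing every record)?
507

To reconcile these schemas, identify the field holding the quantity in stock in each system:
1. In warehouse_alpha it is "quantity"
2. In warehouse_gamma it is "inventory_level"

From warehouse_alpha: 22 + 188 + 96 + 35 = 341
From warehouse_gamma: 80 + 21 + 65 = 166

Total: 341 + 166 = 507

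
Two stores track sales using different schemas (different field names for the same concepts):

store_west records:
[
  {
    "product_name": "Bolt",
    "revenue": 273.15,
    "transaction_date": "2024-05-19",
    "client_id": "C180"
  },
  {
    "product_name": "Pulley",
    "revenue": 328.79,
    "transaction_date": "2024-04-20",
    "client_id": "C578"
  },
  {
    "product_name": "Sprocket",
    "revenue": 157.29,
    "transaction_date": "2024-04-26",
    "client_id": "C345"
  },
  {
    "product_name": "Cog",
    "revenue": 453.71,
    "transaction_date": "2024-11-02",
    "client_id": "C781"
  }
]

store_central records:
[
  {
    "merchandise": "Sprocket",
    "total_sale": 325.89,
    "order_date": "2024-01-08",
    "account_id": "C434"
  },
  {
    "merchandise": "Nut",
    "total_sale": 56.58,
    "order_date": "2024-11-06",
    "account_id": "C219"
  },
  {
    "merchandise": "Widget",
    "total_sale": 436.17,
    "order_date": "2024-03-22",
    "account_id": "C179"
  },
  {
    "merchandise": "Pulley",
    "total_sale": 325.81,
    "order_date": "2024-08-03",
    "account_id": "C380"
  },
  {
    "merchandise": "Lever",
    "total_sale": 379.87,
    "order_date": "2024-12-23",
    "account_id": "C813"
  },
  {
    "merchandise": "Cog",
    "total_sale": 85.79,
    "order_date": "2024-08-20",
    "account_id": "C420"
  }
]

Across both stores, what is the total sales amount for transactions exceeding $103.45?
2680.68

Schema mapping: "revenue" (store_west) = "total_sale" (store_central) = sale amount

Sum of sales > $103.45 in store_west: 1212.94
Sum of sales > $103.45 in store_central: 1467.74

Total: 1212.94 + 1467.74 = 2680.68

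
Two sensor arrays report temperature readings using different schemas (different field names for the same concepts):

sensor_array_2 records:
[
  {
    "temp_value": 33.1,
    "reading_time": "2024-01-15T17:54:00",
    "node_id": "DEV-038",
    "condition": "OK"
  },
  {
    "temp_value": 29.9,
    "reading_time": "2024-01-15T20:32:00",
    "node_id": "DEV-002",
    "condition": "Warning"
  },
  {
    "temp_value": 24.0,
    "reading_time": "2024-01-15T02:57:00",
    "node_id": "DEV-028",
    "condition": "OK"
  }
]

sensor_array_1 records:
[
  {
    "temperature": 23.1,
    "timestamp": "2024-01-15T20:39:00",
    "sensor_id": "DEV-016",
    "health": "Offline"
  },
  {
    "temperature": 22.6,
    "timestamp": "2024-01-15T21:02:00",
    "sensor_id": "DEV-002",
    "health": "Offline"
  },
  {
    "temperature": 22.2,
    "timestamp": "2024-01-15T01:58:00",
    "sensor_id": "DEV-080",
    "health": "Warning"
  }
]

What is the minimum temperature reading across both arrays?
22.2

Schema mapping: "temp_value" (sensor_array_2) = "temperature" (sensor_array_1) = temperature reading

Minimum in sensor_array_2: 24.0
Minimum in sensor_array_1: 22.2

Overall minimum: min(24.0, 22.2) = 22.2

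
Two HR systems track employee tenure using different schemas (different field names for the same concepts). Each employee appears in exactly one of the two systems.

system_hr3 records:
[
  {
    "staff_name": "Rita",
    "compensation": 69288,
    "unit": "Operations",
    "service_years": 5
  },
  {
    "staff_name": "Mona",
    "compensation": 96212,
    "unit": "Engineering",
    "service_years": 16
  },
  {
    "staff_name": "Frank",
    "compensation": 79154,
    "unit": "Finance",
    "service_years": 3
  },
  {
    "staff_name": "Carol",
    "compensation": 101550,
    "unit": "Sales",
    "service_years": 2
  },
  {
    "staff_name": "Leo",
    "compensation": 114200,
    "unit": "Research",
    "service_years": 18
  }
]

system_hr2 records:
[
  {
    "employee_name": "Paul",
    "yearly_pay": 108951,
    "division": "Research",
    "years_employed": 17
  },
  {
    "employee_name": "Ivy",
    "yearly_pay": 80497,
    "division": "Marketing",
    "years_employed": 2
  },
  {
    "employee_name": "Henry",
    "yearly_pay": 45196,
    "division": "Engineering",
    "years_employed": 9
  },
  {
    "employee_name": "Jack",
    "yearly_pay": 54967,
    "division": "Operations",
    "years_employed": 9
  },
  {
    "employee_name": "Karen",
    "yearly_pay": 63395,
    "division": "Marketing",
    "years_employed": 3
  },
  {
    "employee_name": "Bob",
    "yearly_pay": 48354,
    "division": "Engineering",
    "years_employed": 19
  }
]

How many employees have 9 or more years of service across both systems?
6

Reconcile schemas: "service_years" (system_hr3) = "years_employed" (system_hr2) = years of service

From system_hr3: 2 employees with >= 9 years
From system_hr2: 4 employees with >= 9 years

Total: 2 + 4 = 6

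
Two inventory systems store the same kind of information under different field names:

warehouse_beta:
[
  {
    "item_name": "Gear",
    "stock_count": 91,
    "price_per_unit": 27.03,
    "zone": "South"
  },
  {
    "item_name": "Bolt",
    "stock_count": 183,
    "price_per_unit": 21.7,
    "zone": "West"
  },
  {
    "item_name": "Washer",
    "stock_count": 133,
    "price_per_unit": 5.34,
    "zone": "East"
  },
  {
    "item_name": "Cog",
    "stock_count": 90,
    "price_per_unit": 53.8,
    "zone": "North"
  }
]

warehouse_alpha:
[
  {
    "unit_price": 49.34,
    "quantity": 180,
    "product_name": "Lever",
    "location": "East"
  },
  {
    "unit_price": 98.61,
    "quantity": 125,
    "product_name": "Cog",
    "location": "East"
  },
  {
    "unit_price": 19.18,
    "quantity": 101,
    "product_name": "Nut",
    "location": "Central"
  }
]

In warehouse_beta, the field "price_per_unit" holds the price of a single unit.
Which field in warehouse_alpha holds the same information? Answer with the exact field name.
unit_price

In warehouse_beta, "price_per_unit" holds the price of a single unit.
The fields in warehouse_alpha are: "unit_price", "quantity", "product_name", "location".
"unit_price" is the match: the name refers to the same concept and its values are decimal currency amounts (e.g. 49.34, 98.61).
The other fields ("quantity", "product_name", "location") hold different kinds of data.

So "price_per_unit" in warehouse_beta corresponds to "unit_price" in warehouse_alpha.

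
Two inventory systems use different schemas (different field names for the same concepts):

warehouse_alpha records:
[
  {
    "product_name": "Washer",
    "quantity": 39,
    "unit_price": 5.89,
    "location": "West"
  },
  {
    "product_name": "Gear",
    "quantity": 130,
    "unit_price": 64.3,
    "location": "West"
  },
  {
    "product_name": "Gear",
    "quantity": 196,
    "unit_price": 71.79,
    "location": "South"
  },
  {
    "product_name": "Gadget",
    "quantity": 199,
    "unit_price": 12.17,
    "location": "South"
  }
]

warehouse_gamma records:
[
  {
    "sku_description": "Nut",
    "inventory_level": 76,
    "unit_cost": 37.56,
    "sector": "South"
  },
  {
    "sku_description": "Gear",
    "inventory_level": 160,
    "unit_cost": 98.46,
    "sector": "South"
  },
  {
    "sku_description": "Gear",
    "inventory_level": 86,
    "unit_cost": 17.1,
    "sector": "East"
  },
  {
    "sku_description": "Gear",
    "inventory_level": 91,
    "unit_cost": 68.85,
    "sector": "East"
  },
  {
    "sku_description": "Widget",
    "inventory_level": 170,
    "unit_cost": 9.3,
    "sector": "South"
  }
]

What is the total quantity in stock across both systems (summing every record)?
1147

To reconcile these schemas, identify the field holding the quantity in stock in each system:
1. In warehouse_alpha it is "quantity"
2. In warehouse_gamma it is "inventory_level"

From warehouse_alpha: 39 + 130 + 196 + 199 = 564
From warehouse_gamma: 76 + 160 + 86 + 91 + 170 = 583

Total: 564 + 583 = 1147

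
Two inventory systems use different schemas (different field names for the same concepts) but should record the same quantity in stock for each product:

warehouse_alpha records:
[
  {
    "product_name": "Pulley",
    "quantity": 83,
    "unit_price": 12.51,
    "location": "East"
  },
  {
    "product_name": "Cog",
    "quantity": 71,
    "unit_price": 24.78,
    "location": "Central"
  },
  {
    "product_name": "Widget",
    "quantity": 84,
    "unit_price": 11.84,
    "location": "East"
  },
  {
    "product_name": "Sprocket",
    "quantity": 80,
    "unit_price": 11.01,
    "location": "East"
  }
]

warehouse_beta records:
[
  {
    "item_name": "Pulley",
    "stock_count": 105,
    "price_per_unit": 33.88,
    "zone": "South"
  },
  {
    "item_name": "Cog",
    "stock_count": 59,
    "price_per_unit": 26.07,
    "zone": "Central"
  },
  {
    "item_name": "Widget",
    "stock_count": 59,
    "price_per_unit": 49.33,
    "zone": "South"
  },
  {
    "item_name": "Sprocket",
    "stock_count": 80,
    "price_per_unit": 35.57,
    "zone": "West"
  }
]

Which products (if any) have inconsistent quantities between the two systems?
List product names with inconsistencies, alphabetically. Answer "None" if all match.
Cog, Pulley, Widget

Schema mappings:
- "product_name" (warehouse_alpha) = "item_name" (warehouse_beta) = product name
- "quantity" (warehouse_alpha) = "stock_count" (warehouse_beta) = quantity

Comparison:
  Pulley: 83 vs 105 - MISMATCH
  Cog: 71 vs 59 - MISMATCH
  Widget: 84 vs 59 - MISMATCH
  Sprocket: 80 vs 80 - MATCH

Products with inconsistencies: Cog, Pulley, Widget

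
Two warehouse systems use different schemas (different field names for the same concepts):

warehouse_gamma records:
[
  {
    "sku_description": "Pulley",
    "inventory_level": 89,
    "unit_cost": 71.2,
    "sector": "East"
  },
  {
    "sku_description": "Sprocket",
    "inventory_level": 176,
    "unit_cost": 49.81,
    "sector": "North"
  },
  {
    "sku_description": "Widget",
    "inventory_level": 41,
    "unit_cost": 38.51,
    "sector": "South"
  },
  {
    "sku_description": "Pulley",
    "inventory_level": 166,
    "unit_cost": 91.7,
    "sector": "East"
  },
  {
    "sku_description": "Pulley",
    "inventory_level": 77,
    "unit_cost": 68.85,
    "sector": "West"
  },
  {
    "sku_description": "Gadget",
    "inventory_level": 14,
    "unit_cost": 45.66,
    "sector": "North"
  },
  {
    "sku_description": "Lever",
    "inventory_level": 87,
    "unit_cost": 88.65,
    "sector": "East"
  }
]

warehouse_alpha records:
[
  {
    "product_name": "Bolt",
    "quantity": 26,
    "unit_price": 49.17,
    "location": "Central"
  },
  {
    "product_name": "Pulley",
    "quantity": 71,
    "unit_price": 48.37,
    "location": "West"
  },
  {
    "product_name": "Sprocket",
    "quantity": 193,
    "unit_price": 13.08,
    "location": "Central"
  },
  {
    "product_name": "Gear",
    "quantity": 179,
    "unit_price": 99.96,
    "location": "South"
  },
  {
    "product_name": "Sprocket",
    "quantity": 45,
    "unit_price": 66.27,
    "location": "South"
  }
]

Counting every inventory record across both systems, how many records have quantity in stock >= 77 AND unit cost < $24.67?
1

Schema mappings:
- "inventory_level" (warehouse_gamma) = "quantity" (warehouse_alpha) = quantity
- "unit_cost" (warehouse_gamma) = "unit_price" (warehouse_alpha) = unit cost

Records meeting both conditions in warehouse_gamma: 0
Records meeting both conditions in warehouse_alpha: 1

Total: 0 + 1 = 1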